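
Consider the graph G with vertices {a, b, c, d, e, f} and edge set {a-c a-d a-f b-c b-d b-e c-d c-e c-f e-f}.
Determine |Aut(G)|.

Vertex c is the unique vertex of degree 5; the remaining 5 vertices each have degree 3 and induce a cycle, so G is the wheel on 6 vertices with hub c. Every automorphism fixes the hub and acts on the rim 5-cycle, so Aut(G) ≅ Aut(C_5) = D_5 of order 10.

10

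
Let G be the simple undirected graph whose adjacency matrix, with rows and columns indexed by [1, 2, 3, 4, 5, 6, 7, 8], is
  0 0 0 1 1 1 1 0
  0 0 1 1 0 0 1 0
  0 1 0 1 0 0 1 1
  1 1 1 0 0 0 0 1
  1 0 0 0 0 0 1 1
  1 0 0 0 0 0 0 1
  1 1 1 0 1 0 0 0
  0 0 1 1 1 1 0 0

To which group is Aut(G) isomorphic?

the trivial group

The degree sequence is [4, 3, 4, 4, 3, 2, 4, 4]. Checking the degree-preserving permutations of the vertex set shows that none except the identity preserves every edge, so Aut(G) is trivial.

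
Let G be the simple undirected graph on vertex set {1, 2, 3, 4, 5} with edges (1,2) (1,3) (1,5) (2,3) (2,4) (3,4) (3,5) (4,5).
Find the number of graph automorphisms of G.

Vertex 3 is the unique vertex of degree 4; the remaining 4 vertices each have degree 3 and induce a cycle, so G is the wheel on 5 vertices with hub 3. Every automorphism fixes the hub and acts on the rim 4-cycle, so Aut(G) ≅ Aut(C_4) = D_4 of order 8.

8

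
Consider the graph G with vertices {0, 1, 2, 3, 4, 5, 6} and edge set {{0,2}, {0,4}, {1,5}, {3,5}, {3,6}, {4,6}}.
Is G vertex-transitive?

No

Automorphisms preserve degree, but G has vertices of degree 1 and vertices of degree 2; no automorphism maps one to the other, so G is not vertex-transitive.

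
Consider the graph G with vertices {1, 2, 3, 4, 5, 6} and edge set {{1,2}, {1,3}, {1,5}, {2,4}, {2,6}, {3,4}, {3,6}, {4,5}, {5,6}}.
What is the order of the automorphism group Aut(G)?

72

G is 3-regular and bipartite with parts {1, 4, 6} and {2, 3, 5} (each part is independent and every cross-pair is an edge), so G = K_{3,3}. Each part can be permuted independently (S_3 × S_3) and the two equal-size parts can also be swapped, giving (S_3 × S_3) ⋊ Z_2 of order 2·(3!)² = 72.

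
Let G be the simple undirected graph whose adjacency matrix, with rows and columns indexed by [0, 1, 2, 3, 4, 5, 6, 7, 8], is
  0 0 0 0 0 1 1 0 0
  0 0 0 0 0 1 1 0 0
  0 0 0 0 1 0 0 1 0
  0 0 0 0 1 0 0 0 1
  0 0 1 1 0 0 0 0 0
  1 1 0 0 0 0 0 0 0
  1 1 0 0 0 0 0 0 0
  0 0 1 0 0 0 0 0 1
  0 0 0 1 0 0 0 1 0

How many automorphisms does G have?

G has two connected components, {2, 3, 4, 7, 8} and {0, 1, 5, 6}; each is 2-regular, so G = C_5 ⊔ C_4. The components are non-isomorphic (different sizes), so Aut(G) = Aut(C_4) × Aut(C_5) = D_4 × D_5 of order 8·10 = 80.

80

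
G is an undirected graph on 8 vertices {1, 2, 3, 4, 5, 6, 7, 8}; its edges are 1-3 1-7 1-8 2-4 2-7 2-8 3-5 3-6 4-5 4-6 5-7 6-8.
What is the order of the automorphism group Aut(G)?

48

G is 3-regular and bipartite on 2^3 = 8 vertices with girth 4; it is the hypercube graph Q_3. The symmetry group of the 3-cube is the hyperoctahedral group B_3 = Z_2 ≀ S_3, of order 2^3·3! = 48.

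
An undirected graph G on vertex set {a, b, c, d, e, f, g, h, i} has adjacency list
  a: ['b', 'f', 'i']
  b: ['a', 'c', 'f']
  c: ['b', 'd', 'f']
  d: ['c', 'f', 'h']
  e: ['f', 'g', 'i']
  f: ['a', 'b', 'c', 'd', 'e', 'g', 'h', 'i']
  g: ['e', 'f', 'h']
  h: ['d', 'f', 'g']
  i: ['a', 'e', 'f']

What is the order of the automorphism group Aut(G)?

16

Vertex f is the unique vertex of degree 8; the remaining 8 vertices each have degree 3 and induce a cycle, so G is the wheel on 9 vertices with hub f. Every automorphism fixes the hub and acts on the rim 8-cycle, so Aut(G) ≅ Aut(C_8) = D_8 of order 16.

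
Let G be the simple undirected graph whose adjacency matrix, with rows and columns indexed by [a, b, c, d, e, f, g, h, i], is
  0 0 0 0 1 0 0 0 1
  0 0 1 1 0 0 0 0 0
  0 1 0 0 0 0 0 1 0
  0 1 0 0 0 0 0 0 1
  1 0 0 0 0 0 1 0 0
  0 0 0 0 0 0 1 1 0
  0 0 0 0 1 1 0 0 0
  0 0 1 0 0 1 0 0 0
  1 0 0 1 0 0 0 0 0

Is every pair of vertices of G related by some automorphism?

Yes

Every vertex has degree 2 and the graph is connected, so G is the 9-cycle C_9. The automorphisms of the 9-cycle are exactly the symmetries of a regular 9-gon: the dihedral group D_9, |D_9| = 18. This group acts transitively on the 9 vertices.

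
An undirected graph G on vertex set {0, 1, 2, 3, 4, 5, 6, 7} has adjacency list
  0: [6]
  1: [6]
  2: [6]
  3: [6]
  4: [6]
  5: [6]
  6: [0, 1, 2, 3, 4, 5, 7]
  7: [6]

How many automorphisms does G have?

Vertex 6 has degree 7 and every other vertex has degree 1, so G is the star K_{1,7} with centre 6. The 7 leaves are pairwise interchangeable while the centre is fixed, giving Aut(G) = S_7.

5040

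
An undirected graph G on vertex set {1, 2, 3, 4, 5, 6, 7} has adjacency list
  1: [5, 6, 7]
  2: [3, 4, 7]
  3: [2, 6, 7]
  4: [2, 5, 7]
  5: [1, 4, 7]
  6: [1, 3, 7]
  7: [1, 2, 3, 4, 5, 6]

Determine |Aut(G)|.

12

Vertex 7 is the unique vertex of degree 6; the remaining 6 vertices each have degree 3 and induce a cycle, so G is the wheel on 7 vertices with hub 7. With the hub fixed, the remaining symmetry is that of the rim cycle C_6, giving the dihedral group D_6.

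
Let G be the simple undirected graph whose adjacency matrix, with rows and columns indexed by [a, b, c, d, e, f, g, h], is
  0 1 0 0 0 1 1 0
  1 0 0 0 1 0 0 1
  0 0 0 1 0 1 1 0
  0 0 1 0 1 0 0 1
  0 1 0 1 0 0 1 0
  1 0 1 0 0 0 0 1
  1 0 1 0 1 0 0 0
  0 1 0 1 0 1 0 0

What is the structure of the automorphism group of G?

G is 3-regular and bipartite on 2^3 = 8 vertices with girth 4; it is the hypercube graph Q_3. Aut(Q_3) consists of the signed permutations of the 3 coordinate axes: 3! permutations times 2^3 sign flips, so |Aut| = 2^3·3! = 48.

Z_2^3 ⋊ S_3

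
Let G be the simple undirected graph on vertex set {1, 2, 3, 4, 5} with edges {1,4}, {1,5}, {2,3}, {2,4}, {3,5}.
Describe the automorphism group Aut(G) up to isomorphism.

the dihedral group of order 10

G is 2-regular and connected on 5 vertices, i.e. the cycle C_5. The automorphisms of the 5-cycle are exactly the symmetries of a regular 5-gon: the dihedral group D_5, |D_5| = 10.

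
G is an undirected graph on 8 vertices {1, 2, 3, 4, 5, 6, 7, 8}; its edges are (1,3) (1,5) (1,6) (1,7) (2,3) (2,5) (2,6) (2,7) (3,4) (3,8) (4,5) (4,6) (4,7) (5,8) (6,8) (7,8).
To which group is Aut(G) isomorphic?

S_4 ≀ Z_2

G is 4-regular and bipartite with parts {3, 5, 6, 7} and {1, 2, 4, 8} (each part is independent and every cross-pair is an edge), so G = K_{4,4}. Each part can be permuted independently (S_4 × S_4) and the two equal-size parts can also be swapped, giving (S_4 × S_4) ⋊ Z_2 of order 2·(4!)² = 1152.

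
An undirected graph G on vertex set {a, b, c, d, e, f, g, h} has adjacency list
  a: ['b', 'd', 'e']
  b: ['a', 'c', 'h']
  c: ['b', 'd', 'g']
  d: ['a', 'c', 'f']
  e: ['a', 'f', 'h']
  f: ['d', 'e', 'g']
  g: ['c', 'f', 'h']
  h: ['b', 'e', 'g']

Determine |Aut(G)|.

48

G is 3-regular and bipartite on 2^3 = 8 vertices with girth 4; it is the hypercube graph Q_3. Aut(Q_3) consists of the signed permutations of the 3 coordinate axes: 3! permutations times 2^3 sign flips, so |Aut| = 2^3·3! = 48.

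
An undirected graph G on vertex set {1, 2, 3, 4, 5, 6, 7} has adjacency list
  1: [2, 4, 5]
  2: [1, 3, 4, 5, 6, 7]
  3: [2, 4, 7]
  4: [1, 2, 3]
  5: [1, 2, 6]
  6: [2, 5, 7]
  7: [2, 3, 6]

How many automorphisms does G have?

12

Vertex 2 is the unique vertex of degree 6; the remaining 6 vertices each have degree 3 and induce a cycle, so G is the wheel on 7 vertices with hub 2. With the hub fixed, the remaining symmetry is that of the rim cycle C_6, giving the dihedral group D_6.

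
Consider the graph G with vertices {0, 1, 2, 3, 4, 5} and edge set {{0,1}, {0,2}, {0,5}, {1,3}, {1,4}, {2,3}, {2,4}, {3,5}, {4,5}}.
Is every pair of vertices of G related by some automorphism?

Yes

G is 3-regular and bipartite with parts {0, 3, 4} and {1, 2, 5} (each part is independent and every cross-pair is an edge), so G = K_{3,3}. Each part can be permuted independently (S_3 × S_3) and the two equal-size parts can also be swapped, giving (S_3 × S_3) ⋊ Z_2 of order 2·(3!)² = 72. Under this action every vertex can be carried to every other, so G is vertex-transitive.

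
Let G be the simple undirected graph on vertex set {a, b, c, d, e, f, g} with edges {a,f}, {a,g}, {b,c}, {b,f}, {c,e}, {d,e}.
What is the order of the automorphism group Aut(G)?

The degree sequence is [2, 2, 2, 1, 2, 2, 1]; the two degree-1 vertices d and g are the ends of a path, so G = P_7. The only nontrivial automorphism of a path is the end-to-end reflection, so Aut(G) ≅ Z_2.

2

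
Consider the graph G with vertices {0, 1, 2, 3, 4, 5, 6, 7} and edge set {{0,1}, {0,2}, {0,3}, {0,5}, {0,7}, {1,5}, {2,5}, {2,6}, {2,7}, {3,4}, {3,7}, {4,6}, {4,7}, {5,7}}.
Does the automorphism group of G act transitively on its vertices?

No

Automorphisms preserve degree, but G has vertices of degree 2 and vertices of degree 5; no automorphism maps one to the other, so G is not vertex-transitive.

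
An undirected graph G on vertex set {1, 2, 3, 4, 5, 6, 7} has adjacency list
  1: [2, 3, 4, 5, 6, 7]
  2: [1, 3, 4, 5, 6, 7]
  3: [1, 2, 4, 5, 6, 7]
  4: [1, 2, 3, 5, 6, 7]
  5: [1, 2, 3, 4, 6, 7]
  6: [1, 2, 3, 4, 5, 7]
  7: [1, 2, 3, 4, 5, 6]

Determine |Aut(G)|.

5040

All 7 vertices are pairwise adjacent: G = K_7. Any permutation of the 7 vertices preserves K_7, so Aut(K_7) = S_7 of order 7! = 5040.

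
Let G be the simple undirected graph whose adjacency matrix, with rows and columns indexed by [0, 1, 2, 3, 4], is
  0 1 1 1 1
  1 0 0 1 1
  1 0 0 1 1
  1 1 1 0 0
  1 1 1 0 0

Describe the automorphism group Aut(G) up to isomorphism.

Vertex 0 is the unique vertex of degree 4; the remaining 4 vertices each have degree 3 and induce a cycle, so G is the wheel on 5 vertices with hub 0. With the hub fixed, the remaining symmetry is that of the rim cycle C_4, giving the dihedral group D_4.

the dihedral group of order 8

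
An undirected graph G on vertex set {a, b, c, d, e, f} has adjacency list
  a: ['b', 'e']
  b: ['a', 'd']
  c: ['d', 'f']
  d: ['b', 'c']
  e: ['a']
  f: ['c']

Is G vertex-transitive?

No

Automorphisms preserve degree, but G has vertices of degree 1 and vertices of degree 2; no automorphism maps one to the other, so G is not vertex-transitive.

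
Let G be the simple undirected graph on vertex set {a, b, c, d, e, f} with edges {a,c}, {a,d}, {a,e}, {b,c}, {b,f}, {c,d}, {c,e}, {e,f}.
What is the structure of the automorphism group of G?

the trivial group

The degree sequence is [3, 2, 4, 2, 3, 2]. Checking the degree-preserving permutations of the vertex set shows that none except the identity preserves every edge, so Aut(G) is trivial.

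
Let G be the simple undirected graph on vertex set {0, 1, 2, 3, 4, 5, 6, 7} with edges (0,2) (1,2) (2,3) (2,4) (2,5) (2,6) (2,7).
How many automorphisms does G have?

Vertex 2 has degree 7 and every other vertex has degree 1, so G is the star K_{1,7} with centre 2. The 7 leaves are pairwise interchangeable while the centre is fixed, giving Aut(G) = S_7.

5040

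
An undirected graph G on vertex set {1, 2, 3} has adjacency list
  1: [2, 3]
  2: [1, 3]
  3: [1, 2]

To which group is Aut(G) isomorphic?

the symmetric group on 3 letters

All 3 vertices are pairwise adjacent: G = K_3. Any permutation of the 3 vertices preserves K_3, so Aut(K_3) = S_3 of order 3! = 6.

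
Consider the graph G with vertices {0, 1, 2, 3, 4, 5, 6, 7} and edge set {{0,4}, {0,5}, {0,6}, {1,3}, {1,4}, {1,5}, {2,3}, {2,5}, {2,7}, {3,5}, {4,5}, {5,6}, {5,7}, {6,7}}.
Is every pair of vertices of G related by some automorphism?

Vertex 5 is the only vertex of degree 7, so every automorphism fixes it; G is not vertex-transitive.

No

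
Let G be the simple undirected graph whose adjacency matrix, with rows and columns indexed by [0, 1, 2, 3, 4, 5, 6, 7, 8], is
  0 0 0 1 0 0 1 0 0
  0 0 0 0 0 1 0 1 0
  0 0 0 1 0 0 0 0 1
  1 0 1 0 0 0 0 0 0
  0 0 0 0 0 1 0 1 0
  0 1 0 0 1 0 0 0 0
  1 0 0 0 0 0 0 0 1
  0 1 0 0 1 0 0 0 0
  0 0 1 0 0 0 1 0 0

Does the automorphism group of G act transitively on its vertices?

No

G has two connected components, {0, 2, 3, 6, 8} and {1, 4, 5, 7}; each is 2-regular, so G = C_5 ⊔ C_4. The orbit of 0 under Aut(G) is {0, 2, 3, 6, 8}, which does not contain 1, so G is not vertex-transitive.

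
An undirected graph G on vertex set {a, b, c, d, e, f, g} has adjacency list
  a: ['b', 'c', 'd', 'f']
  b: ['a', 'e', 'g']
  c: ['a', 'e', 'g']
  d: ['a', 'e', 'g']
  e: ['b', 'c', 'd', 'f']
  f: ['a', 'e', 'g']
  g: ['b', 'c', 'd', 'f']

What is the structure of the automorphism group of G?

The vertices split by degree into {a, e, g} (degree 4) and {b, c, d, f} (degree 3); every edge runs between the two parts, so G is the complete bipartite graph K_{3,4}. The parts have unequal sizes, so no automorphism swaps them; each part is permuted independently, giving S_4 × S_3 of order 4!·3! = 144.

S_4 × S_3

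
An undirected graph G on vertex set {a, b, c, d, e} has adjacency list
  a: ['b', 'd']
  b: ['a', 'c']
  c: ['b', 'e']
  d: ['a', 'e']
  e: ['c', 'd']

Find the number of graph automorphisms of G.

10

Every vertex has degree 2 and the graph is connected, so G is the 5-cycle C_5. The automorphisms of the 5-cycle are exactly the symmetries of a regular 5-gon: the dihedral group D_5, |D_5| = 10.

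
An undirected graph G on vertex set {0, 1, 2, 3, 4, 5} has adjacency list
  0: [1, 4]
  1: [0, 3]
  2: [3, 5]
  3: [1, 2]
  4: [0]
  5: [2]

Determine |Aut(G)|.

2

The degree sequence is [2, 2, 2, 2, 1, 1]; the two degree-1 vertices 4 and 5 are the ends of a path, so G = P_6. The only nontrivial automorphism of a path is the end-to-end reflection, so Aut(G) ≅ Z_2.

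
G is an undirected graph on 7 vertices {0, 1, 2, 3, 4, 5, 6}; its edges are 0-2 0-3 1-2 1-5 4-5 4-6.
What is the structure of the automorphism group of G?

The degree sequence is [2, 2, 2, 1, 2, 2, 1]; the two degree-1 vertices 3 and 6 are the ends of a path, so G = P_7. A path has exactly one nontrivial symmetry — reversal — giving Aut(G) of order 2.

the cyclic group of order 2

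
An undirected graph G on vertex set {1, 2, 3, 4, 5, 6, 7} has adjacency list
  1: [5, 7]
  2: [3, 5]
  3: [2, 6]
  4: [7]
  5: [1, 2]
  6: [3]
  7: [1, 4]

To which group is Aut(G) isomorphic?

The degree sequence is [2, 2, 2, 1, 2, 1, 2]; the two degree-1 vertices 4 and 6 are the ends of a path, so G = P_7. A path has exactly one nontrivial symmetry — reversal — giving Aut(G) of order 2.

C_2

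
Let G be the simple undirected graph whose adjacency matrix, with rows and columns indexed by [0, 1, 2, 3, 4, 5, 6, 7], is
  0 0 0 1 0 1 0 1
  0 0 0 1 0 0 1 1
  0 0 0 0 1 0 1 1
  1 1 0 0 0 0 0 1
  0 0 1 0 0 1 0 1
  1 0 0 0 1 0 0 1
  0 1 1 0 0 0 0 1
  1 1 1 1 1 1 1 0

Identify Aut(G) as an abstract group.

the dihedral group of order 14

Vertex 7 is the unique vertex of degree 7; the remaining 7 vertices each have degree 3 and induce a cycle, so G is the wheel on 8 vertices with hub 7. Every automorphism fixes the hub and acts on the rim 7-cycle, so Aut(G) ≅ Aut(C_7) = D_7 of order 14.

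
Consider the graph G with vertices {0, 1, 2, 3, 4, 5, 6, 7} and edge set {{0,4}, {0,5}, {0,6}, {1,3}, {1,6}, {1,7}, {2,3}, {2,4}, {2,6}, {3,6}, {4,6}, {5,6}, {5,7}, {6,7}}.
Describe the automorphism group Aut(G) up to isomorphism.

Vertex 6 is the unique vertex of degree 7; the remaining 7 vertices each have degree 3 and induce a cycle, so G is the wheel on 8 vertices with hub 6. With the hub fixed, the remaining symmetry is that of the rim cycle C_7, giving the dihedral group D_7.

the dihedral group of order 14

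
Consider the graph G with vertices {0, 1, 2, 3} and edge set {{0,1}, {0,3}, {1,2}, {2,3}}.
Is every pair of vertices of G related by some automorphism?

Yes

G is 2-regular and connected on 4 vertices, i.e. the cycle C_4. The automorphisms of the 4-cycle are exactly the symmetries of a regular 4-gon: the dihedral group D_4, |D_4| = 8. Under this action every vertex can be carried to every other, so G is vertex-transitive.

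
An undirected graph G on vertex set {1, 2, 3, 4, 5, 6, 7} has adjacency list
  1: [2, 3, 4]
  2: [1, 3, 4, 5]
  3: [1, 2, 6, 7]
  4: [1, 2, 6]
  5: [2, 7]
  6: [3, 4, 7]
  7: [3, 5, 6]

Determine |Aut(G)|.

The degree sequence is [3, 4, 4, 3, 2, 3, 3]. Checking the degree-preserving permutations of the vertex set shows that none except the identity preserves every edge, so Aut(G) is trivial.

1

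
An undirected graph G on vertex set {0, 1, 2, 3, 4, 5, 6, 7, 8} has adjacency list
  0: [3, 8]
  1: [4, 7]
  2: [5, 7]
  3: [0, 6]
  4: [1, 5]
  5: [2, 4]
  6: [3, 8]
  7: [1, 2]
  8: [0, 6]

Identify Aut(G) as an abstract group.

D_4 × D_5

G has two connected components, {1, 2, 4, 5, 7} and {0, 3, 6, 8}; each is 2-regular, so G = C_5 ⊔ C_4. The components are non-isomorphic (different sizes), so Aut(G) = Aut(C_4) × Aut(C_5) = D_4 × D_5 of order 8·10 = 80.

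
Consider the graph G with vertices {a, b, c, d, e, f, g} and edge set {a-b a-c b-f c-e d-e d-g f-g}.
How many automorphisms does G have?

14

Every vertex has degree 2 and the graph is connected, so G is the 7-cycle C_7. C_7 has 7 rotations and 7 reflections, so Aut(C_7) ≅ D_7 of order 14.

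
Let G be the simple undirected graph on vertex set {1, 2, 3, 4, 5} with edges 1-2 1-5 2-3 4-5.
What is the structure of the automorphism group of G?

the cyclic group of order 2

The degree sequence is [2, 2, 1, 1, 2]; the two degree-1 vertices 3 and 4 are the ends of a path, so G = P_5. The only nontrivial automorphism of a path is the end-to-end reflection, so Aut(G) ≅ Z_2.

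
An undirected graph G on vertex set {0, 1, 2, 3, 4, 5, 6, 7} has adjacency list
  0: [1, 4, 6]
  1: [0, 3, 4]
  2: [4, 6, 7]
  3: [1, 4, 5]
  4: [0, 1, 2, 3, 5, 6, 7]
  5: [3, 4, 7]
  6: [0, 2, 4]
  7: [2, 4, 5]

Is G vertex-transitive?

Vertex 4 is the only vertex of degree 7, so every automorphism fixes it; G is not vertex-transitive.

No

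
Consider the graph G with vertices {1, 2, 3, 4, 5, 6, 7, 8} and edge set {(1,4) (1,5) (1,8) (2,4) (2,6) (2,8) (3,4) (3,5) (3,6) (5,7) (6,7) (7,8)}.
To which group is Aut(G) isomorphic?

G is 3-regular and bipartite on 2^3 = 8 vertices with girth 4; it is the hypercube graph Q_3. Aut(Q_3) consists of the signed permutations of the 3 coordinate axes: 3! permutations times 2^3 sign flips, so |Aut| = 2^3·3! = 48.

Z_2^3 ⋊ S_3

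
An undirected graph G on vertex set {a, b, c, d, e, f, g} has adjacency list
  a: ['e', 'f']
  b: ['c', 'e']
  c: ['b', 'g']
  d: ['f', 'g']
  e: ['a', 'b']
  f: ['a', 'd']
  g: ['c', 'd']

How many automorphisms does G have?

14

G is 2-regular and connected on 7 vertices, i.e. the cycle C_7. C_7 has 7 rotations and 7 reflections, so Aut(C_7) ≅ D_7 of order 14.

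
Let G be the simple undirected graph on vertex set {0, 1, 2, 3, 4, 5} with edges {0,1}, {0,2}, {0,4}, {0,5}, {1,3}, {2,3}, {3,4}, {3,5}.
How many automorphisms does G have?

48

The vertices split by degree into {0, 3} (degree 4) and {1, 2, 4, 5} (degree 2); every edge runs between the two parts, so G is the complete bipartite graph K_{2,4}. The parts have unequal sizes, so no automorphism swaps them; each part is permuted independently, giving S_2 × S_4 of order 2!·4! = 48.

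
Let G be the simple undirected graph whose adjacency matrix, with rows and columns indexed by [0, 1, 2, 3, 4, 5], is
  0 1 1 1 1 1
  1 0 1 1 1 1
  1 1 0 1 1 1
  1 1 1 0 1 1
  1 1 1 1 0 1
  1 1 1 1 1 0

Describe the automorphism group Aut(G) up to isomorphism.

Every vertex has degree 5, so G is the complete graph K_6. Any permutation of the 6 vertices preserves K_6, so Aut(K_6) = S_6 of order 6! = 720.

S_6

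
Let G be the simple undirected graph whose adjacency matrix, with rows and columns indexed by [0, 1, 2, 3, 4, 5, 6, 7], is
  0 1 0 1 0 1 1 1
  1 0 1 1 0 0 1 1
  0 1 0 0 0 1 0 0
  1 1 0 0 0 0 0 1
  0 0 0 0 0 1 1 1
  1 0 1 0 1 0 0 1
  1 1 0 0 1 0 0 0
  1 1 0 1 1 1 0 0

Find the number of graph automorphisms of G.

The degree sequence is [5, 5, 2, 3, 3, 4, 3, 5]. Checking the degree-preserving permutations of the vertex set shows that none except the identity preserves every edge, so Aut(G) is trivial.

1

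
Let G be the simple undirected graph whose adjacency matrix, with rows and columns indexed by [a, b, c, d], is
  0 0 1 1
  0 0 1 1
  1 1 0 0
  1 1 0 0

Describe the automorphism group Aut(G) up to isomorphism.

D_4

G is 2-regular and bipartite on 2^2 = 4 vertices with girth 4; it is the hypercube graph Q_2. Aut(Q_2) consists of the signed permutations of the 2 coordinate axes: 2! permutations times 2^2 sign flips, so |Aut| = 2^2·2! = 8.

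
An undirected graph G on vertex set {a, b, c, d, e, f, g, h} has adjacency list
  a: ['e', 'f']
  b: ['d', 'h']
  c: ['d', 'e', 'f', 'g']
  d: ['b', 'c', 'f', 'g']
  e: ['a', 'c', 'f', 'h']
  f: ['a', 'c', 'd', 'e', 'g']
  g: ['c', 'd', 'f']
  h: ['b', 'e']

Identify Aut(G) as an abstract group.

The degree sequence is [2, 2, 4, 4, 4, 5, 3, 2]. Checking the degree-preserving permutations of the vertex set shows that none except the identity preserves every edge, so Aut(G) is trivial.

{e}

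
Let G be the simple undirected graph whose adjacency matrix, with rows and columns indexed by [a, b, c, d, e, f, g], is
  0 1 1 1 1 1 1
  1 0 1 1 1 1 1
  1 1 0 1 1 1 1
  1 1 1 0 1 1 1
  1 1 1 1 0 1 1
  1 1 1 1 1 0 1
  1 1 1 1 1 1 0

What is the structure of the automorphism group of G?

S_7

Every vertex has degree 6, so G is the complete graph K_7. Any permutation of the 7 vertices preserves K_7, so Aut(K_7) = S_7 of order 7! = 5040.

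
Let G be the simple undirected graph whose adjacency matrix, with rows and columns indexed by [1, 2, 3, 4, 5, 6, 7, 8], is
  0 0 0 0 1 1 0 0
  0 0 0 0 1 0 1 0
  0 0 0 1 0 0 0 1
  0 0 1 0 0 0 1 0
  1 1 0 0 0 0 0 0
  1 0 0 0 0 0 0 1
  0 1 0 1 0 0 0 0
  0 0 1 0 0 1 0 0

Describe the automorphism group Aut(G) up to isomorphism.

D_8

G is 2-regular and connected on 8 vertices, i.e. the cycle C_8. C_8 has 8 rotations and 8 reflections, so Aut(C_8) ≅ D_8 of order 16.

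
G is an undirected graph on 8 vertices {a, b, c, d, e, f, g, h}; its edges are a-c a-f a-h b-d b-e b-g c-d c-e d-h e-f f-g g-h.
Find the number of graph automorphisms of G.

G is 3-regular and bipartite on 2^3 = 8 vertices with girth 4; it is the hypercube graph Q_3. The symmetry group of the 3-cube is the hyperoctahedral group B_3 = Z_2 ≀ S_3, of order 2^3·3! = 48.

48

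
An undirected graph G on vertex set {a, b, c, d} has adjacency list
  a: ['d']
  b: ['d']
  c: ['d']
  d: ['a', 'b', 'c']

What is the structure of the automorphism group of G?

S_3

Vertex d has degree 3 and every other vertex has degree 1, so G is the star K_{1,3} with centre d. The 3 leaves are pairwise interchangeable while the centre is fixed, giving Aut(G) = S_3.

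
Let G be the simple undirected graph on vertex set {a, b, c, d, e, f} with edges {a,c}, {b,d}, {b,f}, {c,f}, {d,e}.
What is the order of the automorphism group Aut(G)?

The degree sequence is [1, 2, 2, 2, 1, 2]; the two degree-1 vertices a and e are the ends of a path, so G = P_6. The only nontrivial automorphism of a path is the end-to-end reflection, so Aut(G) ≅ Z_2.

2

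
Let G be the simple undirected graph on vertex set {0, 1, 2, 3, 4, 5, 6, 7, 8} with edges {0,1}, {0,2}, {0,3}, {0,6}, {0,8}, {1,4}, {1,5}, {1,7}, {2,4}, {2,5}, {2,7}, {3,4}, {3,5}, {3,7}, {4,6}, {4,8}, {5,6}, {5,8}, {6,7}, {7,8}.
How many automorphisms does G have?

2880

The vertices split by degree into {0, 4, 5, 7} (degree 5) and {1, 2, 3, 6, 8} (degree 4); every edge runs between the two parts, so G is the complete bipartite graph K_{4,5}. Automorphisms preserve the bipartition setwise (since the parts differ in size) and act as S_4 × S_5 within it; |Aut| = 2880.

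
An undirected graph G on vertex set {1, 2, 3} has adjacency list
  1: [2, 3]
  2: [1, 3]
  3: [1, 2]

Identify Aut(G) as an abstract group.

All 3 vertices are pairwise adjacent: G = K_3. Every bijection on the vertex set is an automorphism of K_3; hence Aut(K_3) ≅ S_3, order 6.

S_3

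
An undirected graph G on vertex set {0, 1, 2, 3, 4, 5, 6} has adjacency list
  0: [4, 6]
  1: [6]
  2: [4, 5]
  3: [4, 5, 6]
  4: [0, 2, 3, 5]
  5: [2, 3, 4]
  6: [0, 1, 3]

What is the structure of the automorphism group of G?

the trivial group

The degree sequence is [2, 1, 2, 3, 4, 3, 3]. Checking the degree-preserving permutations of the vertex set shows that none except the identity preserves every edge, so Aut(G) is trivial.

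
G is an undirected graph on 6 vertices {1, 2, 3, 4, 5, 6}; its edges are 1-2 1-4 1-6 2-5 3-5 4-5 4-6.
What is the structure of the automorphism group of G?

1

The degree sequence is [3, 2, 1, 3, 3, 2]. Checking the degree-preserving permutations of the vertex set shows that none except the identity preserves every edge, so Aut(G) is trivial.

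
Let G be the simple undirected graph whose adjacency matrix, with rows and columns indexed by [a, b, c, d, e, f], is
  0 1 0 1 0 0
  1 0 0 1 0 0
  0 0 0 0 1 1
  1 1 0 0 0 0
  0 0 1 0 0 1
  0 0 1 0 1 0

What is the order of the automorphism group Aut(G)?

72

G has two connected components, {c, e, f} and {a, b, d}; each is 2-regular, so G = C_3 ⊔ C_3. Aut of a disjoint union of two copies of C_3 is the wreath product D_3 ≀ Z_2, of order 2·6² = 72.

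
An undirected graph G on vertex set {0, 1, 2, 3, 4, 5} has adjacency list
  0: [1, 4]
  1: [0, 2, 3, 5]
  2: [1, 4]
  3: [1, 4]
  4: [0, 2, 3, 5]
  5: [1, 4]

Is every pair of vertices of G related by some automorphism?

Automorphisms preserve degree, but G has vertices of degree 2 and vertices of degree 4; no automorphism maps one to the other, so G is not vertex-transitive.

No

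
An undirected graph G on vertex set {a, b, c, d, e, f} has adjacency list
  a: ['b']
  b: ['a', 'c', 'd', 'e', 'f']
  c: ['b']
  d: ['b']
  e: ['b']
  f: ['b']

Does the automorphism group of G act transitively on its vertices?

No

Vertex b is the only vertex of degree 5, so every automorphism fixes it; G is not vertex-transitive.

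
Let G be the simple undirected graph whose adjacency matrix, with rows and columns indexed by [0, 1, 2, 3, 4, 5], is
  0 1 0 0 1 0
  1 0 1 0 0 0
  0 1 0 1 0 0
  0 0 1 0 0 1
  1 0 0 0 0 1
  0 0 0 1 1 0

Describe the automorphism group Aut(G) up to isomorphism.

Every vertex has degree 2 and the graph is connected, so G is the 6-cycle C_6. C_6 has 6 rotations and 6 reflections, so Aut(C_6) ≅ D_6 of order 12.

D_6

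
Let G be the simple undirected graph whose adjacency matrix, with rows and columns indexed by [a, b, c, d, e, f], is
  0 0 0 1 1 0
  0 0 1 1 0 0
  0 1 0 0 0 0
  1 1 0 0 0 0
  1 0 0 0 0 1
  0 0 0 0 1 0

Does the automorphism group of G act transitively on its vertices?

Automorphisms preserve degree, but G has vertices of degree 1 and vertices of degree 2; no automorphism maps one to the other, so G is not vertex-transitive.

No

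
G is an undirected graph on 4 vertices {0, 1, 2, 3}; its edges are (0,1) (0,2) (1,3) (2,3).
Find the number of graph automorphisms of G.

G is 2-regular and bipartite with parts {1, 2} and {0, 3} (each part is independent and every cross-pair is an edge), so G = K_{2,2}. Aut(K_{2,2}) is the wreath product S_2 ≀ Z_2: permute within each part, then optionally swap the parts; |Aut| = 2·(2!)² = 8.

8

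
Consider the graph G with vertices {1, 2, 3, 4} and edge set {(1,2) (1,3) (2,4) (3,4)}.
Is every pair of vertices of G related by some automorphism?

Yes

G is 2-regular and bipartite on 2^2 = 4 vertices with girth 4; it is the hypercube graph Q_2. Aut(Q_2) consists of the signed permutations of the 2 coordinate axes: 2! permutations times 2^2 sign flips, so |Aut| = 2^2·2! = 8. Under this action every vertex can be carried to every other, so G is vertex-transitive.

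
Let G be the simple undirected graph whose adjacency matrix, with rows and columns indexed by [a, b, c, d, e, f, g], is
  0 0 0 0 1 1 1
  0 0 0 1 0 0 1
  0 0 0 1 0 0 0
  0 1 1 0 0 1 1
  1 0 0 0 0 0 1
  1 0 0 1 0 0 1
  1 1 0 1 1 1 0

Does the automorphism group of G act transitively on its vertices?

Vertex c is the only vertex of degree 1, so every automorphism fixes it; G is not vertex-transitive.

No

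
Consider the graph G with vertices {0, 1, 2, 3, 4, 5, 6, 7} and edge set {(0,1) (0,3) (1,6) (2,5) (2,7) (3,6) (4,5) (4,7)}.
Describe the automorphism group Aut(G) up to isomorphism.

D_4 ≀ Z_2

G has two connected components, {0, 1, 3, 6} and {2, 4, 5, 7}; each is 2-regular, so G = C_4 ⊔ C_4. With two isomorphic components, Aut(G) = Aut(C_4) ≀ S_2 = (D_4 × D_4) ⋊ Z_2: permute each cycle by D_4, then optionally swap the two cycles. Order 2·(2·4)² = 128.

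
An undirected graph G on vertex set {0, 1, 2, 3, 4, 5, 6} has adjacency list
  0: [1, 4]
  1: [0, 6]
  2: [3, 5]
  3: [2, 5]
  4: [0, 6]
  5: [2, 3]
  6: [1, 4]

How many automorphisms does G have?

48

G has two connected components, {0, 1, 4, 6} and {2, 3, 5}; each is 2-regular, so G = C_4 ⊔ C_3. The components are non-isomorphic (different sizes), so Aut(G) = Aut(C_3) × Aut(C_4) = D_3 × D_4 of order 6·8 = 48.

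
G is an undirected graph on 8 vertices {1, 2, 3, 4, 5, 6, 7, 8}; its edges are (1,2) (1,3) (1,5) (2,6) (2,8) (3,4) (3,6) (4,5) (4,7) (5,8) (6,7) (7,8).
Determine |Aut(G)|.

48

G is 3-regular and bipartite on 2^3 = 8 vertices with girth 4; it is the hypercube graph Q_3. Aut(Q_3) consists of the signed permutations of the 3 coordinate axes: 3! permutations times 2^3 sign flips, so |Aut| = 2^3·3! = 48.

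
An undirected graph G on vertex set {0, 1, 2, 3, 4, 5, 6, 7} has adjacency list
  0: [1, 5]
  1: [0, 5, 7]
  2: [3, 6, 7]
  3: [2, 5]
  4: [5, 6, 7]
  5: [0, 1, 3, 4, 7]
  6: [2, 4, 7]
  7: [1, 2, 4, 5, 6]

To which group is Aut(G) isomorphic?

The degree sequence is [2, 3, 3, 2, 3, 5, 3, 5]. Checking the degree-preserving permutations of the vertex set shows that none except the identity preserves every edge, so Aut(G) is trivial.

{e}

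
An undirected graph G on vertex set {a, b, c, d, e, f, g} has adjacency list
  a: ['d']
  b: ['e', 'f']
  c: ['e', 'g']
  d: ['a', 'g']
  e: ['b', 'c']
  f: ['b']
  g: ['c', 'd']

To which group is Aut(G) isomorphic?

The degree sequence is [1, 2, 2, 2, 2, 1, 2]; the two degree-1 vertices a and f are the ends of a path, so G = P_7. The only nontrivial automorphism of a path is the end-to-end reflection, so Aut(G) ≅ Z_2.

Z_2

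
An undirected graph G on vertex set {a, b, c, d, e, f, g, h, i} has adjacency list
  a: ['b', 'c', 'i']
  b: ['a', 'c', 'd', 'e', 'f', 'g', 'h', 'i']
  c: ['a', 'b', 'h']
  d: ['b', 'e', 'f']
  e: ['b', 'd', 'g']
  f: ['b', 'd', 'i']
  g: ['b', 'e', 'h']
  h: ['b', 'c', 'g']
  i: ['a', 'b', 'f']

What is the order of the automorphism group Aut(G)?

Vertex b is the unique vertex of degree 8; the remaining 8 vertices each have degree 3 and induce a cycle, so G is the wheel on 9 vertices with hub b. With the hub fixed, the remaining symmetry is that of the rim cycle C_8, giving the dihedral group D_8.

16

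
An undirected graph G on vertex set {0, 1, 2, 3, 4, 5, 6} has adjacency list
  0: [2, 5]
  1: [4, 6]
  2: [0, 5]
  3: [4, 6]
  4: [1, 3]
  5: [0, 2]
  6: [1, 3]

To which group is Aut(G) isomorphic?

D_3 × D_4

G has two connected components, {1, 3, 4, 6} and {0, 2, 5}; each is 2-regular, so G = C_4 ⊔ C_3. The components are non-isomorphic (different sizes), so Aut(G) = Aut(C_3) × Aut(C_4) = D_3 × D_4 of order 6·8 = 48.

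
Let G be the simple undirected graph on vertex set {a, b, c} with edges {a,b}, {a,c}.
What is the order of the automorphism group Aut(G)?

2

The degree sequence is [2, 1, 1]; the two degree-1 vertices b and c are the ends of a path, so G = P_3. A path has exactly one nontrivial symmetry — reversal — giving Aut(G) of order 2.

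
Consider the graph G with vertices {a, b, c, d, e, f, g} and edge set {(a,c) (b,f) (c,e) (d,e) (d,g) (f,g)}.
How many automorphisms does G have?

The degree sequence is [1, 1, 2, 2, 2, 2, 2]; the two degree-1 vertices a and b are the ends of a path, so G = P_7. A path has exactly one nontrivial symmetry — reversal — giving Aut(G) of order 2.

2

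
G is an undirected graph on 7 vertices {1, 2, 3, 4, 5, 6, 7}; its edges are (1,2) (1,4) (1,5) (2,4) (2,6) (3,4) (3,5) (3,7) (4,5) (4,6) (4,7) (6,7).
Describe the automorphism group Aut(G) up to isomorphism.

D_6

Vertex 4 is the unique vertex of degree 6; the remaining 6 vertices each have degree 3 and induce a cycle, so G is the wheel on 7 vertices with hub 4. With the hub fixed, the remaining symmetry is that of the rim cycle C_6, giving the dihedral group D_6.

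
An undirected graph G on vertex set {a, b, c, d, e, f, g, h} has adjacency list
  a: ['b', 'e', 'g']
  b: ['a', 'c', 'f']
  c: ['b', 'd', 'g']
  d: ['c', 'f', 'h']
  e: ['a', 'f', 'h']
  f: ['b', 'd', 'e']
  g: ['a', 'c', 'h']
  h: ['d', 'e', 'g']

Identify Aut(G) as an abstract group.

G is 3-regular and bipartite on 2^3 = 8 vertices with girth 4; it is the hypercube graph Q_3. Aut(Q_3) consists of the signed permutations of the 3 coordinate axes: 3! permutations times 2^3 sign flips, so |Aut| = 2^3·3! = 48.

the hyperoctahedral group B_3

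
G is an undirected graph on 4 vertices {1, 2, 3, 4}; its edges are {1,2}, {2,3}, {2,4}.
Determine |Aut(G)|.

Vertex 2 has degree 3 and every other vertex has degree 1, so G is the star K_{1,3} with centre 2. The 3 leaves are pairwise interchangeable while the centre is fixed, giving Aut(G) = S_3.

6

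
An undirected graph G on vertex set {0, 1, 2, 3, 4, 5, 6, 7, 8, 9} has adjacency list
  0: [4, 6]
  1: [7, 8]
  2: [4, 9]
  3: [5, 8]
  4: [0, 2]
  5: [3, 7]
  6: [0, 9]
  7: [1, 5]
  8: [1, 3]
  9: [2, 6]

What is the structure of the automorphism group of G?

(D_5 × D_5) ⋊ Z_2

G has two connected components, {1, 3, 5, 7, 8} and {0, 2, 4, 6, 9}; each is 2-regular, so G = C_5 ⊔ C_5. Aut of a disjoint union of two copies of C_5 is the wreath product D_5 ≀ Z_2, of order 2·10² = 200.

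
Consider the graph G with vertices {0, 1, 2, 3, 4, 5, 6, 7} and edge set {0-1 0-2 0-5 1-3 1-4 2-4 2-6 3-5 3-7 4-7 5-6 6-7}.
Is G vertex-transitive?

G is 3-regular and bipartite on 2^3 = 8 vertices with girth 4; it is the hypercube graph Q_3. The symmetry group of the 3-cube is the hyperoctahedral group B_3 = Z_2 ≀ S_3, of order 2^3·3! = 48. This group acts transitively on the 8 vertices.

Yes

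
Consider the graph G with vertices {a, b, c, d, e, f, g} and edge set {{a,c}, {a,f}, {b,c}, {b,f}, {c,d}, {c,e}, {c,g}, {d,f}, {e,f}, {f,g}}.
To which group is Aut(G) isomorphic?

The vertices split by degree into {c, f} (degree 5) and {a, b, d, e, g} (degree 2); every edge runs between the two parts, so G is the complete bipartite graph K_{2,5}. The parts have unequal sizes, so no automorphism swaps them; each part is permuted independently, giving S_5 × S_2 of order 5!·2! = 240.

S_5 × S_2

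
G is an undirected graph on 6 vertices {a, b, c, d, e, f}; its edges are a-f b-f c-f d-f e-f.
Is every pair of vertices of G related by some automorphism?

Vertex f is the only vertex of degree 5, so every automorphism fixes it; G is not vertex-transitive.

No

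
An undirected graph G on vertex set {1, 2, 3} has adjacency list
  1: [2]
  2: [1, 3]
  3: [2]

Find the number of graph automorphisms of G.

2

The degree sequence is [1, 2, 1]; the two degree-1 vertices 1 and 3 are the ends of a path, so G = P_3. The only nontrivial automorphism of a path is the end-to-end reflection, so Aut(G) ≅ Z_2.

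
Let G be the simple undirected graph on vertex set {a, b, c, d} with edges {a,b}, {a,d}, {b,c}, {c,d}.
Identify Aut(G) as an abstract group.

the dihedral group of order 8

Every vertex has degree 2 and the graph is connected, so G is the 4-cycle C_4. C_4 has 4 rotations and 4 reflections, so Aut(C_4) ≅ D_4 of order 8.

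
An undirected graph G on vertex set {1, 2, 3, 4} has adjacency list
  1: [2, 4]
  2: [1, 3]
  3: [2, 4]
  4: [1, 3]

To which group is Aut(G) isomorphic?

G is 2-regular and bipartite on 2^2 = 4 vertices with girth 4; it is the hypercube graph Q_2. The symmetry group of the 2-cube is the hyperoctahedral group B_2 = Z_2 ≀ S_2, of order 2^2·2! = 8.

D_4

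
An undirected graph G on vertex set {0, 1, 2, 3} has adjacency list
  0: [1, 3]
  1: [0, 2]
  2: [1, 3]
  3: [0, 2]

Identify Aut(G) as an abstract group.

G is 2-regular and connected on 4 vertices, i.e. the cycle C_4. C_4 has 4 rotations and 4 reflections, so Aut(C_4) ≅ D_4 of order 8.

D_4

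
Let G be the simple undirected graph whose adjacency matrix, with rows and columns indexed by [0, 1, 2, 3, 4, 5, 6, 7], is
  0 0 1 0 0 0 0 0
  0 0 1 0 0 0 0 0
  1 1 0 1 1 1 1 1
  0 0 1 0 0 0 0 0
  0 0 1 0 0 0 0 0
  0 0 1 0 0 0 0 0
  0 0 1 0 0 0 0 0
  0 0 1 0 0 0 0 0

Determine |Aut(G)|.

5040

Vertex 2 has degree 7 and every other vertex has degree 1, so G is the star K_{1,7} with centre 2. The 7 leaves are pairwise interchangeable while the centre is fixed, giving Aut(G) = S_7.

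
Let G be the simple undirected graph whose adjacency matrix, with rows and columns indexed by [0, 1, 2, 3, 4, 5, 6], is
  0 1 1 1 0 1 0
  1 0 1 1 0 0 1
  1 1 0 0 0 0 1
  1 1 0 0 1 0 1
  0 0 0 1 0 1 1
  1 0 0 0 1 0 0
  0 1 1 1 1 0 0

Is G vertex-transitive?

No

Vertex 5 is the only vertex of degree 2, so every automorphism fixes it; G is not vertex-transitive.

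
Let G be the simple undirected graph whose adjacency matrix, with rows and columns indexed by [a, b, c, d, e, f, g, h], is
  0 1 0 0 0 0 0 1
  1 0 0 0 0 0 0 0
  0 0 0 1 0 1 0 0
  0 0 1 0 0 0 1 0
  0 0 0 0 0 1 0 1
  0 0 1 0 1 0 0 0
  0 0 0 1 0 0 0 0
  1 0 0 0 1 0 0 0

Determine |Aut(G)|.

The degree sequence is [2, 1, 2, 2, 2, 2, 1, 2]; the two degree-1 vertices b and g are the ends of a path, so G = P_8. A path has exactly one nontrivial symmetry — reversal — giving Aut(G) of order 2.

2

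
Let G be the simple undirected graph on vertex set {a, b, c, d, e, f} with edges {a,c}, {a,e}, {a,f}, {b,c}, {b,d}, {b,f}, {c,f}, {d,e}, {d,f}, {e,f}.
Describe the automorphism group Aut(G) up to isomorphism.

Vertex f is the unique vertex of degree 5; the remaining 5 vertices each have degree 3 and induce a cycle, so G is the wheel on 6 vertices with hub f. With the hub fixed, the remaining symmetry is that of the rim cycle C_5, giving the dihedral group D_5.

D_5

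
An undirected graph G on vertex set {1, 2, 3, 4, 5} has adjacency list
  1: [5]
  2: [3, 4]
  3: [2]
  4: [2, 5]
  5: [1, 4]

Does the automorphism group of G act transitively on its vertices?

Automorphisms preserve degree, but G has vertices of degree 1 and vertices of degree 2; no automorphism maps one to the other, so G is not vertex-transitive.

No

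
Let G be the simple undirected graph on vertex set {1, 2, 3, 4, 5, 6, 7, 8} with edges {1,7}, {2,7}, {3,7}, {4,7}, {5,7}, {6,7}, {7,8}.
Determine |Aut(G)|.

Vertex 7 has degree 7 and every other vertex has degree 1, so G is the star K_{1,7} with centre 7. The 7 leaves are pairwise interchangeable while the centre is fixed, giving Aut(G) = S_7.

5040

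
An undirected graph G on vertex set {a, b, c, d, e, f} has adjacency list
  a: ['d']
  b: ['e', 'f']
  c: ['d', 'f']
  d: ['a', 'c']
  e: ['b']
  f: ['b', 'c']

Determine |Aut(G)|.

The degree sequence is [1, 2, 2, 2, 1, 2]; the two degree-1 vertices a and e are the ends of a path, so G = P_6. A path has exactly one nontrivial symmetry — reversal — giving Aut(G) of order 2.

2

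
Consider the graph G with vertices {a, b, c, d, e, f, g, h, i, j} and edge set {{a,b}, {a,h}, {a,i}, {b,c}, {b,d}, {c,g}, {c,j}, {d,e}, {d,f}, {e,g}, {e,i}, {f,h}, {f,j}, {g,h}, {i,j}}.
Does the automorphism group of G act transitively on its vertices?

G is 3-regular on 10 vertices with no triangles and no 4-cycles (girth 5): this is the Petersen graph. It is a classical fact that the Petersen graph has automorphism group S_5 (order 120), arising from its description as the Kneser graph K(5,2). This group acts transitively on the 10 vertices.

Yes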